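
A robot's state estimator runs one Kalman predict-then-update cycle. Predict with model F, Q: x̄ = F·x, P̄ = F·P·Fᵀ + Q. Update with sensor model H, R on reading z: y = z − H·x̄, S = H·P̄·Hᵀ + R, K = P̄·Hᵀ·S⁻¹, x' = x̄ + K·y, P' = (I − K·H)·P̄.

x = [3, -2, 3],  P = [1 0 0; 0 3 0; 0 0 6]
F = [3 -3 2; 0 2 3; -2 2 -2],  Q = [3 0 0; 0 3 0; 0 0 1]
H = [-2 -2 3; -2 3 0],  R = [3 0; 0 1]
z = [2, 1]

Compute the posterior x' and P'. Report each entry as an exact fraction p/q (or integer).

x̄ = F·x = [21, 5, -16]
P̄ = F·P·Fᵀ + Q = [63 18 -48; 18 69 -24; -48 -24 41]
y = z − H·x̄ = [102, 28]
S = H·P̄·Hᵀ + R = [1908 -126; -126 658]
K = P̄·Hᵀ·S⁻¹ = [-835/4919 -4887/34433; -3341/29514 8202/34433; 4255/29514 4413/68866]
x' = x̄ + K·y = [-1419/4919, 606/4919, 2457/4919]
P' = (I − K·H)·P̄ = [28845/34433 17601/34433 25119/34433; 17601/34433 14468/34433 34963/68866; 25119/34433 34963/68866 66729/68866]

x' = [-1419/4919, 606/4919, 2457/4919]
P' = [28845/34433 17601/34433 25119/34433; 17601/34433 14468/34433 34963/68866; 25119/34433 34963/68866 66729/68866]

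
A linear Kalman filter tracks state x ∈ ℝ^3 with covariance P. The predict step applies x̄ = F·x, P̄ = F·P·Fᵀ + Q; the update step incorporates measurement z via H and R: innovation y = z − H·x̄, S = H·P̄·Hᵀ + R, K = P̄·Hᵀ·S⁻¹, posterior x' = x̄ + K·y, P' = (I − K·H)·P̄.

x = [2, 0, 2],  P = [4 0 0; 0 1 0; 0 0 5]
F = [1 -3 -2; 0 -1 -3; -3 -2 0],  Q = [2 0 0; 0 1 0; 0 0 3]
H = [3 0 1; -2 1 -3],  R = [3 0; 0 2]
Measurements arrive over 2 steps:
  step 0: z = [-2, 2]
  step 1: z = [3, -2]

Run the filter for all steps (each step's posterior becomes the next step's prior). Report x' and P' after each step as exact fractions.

step 0: x̄ = F·x = [-2, -6, -6]
step 0: P̄ = F·P·Fᵀ + Q = [35 33 -6; 33 47 2; -6 2 43]
step 0: y = z − H·x̄ = [10, -14]
step 0: S = H·P̄·Hᵀ + R = [325 -172; -172 360]
step 0: K = P̄·Hᵀ·S⁻¹ = [8093/21854 10853/87416; 1145/3122 1321/12488; -55/446 -675/1784]
step 0: x' = x̄ + K·y = [-1527/43708, -23811/6244, -1727/892]
step 0: P' = (I − K·H)·P̄ = [60939/87416 -16217/12488 -1749/1784; -16217/12488 22483/1784 8913/1784; -1749/1784 8913/1784 4587/1784]
step 1: x̄ = F·x = [333875/21854, 30039/3122, 337935/43708]
step 1: P̄ = F·P·Fᵀ + Q = [4328647/21854 351011/3122 3432647/43708; 351011/3122 29757/446 265135/6244; 3432647/43708 265135/6244 3855139/87416]
step 1: y = z − H·x̄ = [-315723/6244, 263049/6244]
step 1: S = H·P̄·Hᵀ + R = [4104907/1784 -3219885/1784; -3219885/1784 2668587/1784]
step 1: K = P̄·Hᵀ·S⁻¹ = [143668232/383641097 40158110/383641097; 31346411/109611742 50697787/328835226; -113407307/767282194 -263487855/767282194]
step 1: x' = x̄ + K·y = [2018840612/2685487679, 1271082257/767282194, 3964935483/5370975358]
step 1: P' = (I − K·H)·P̄ = [1332625410/2685487679 40704898/383641097 -980843358/2685487679; 40704898/383641097 703519283/328835226 414045243/767282194; -980843358/2685487679 414045243/767282194 3503506701/5370975358]

step 0: x' = [-1527/43708, -23811/6244, -1727/892], P' = [60939/87416 -16217/12488 -1749/1784; -16217/12488 22483/1784 8913/1784; -1749/1784 8913/1784 4587/1784]
step 1: x' = [2018840612/2685487679, 1271082257/767282194, 3964935483/5370975358], P' = [1332625410/2685487679 40704898/383641097 -980843358/2685487679; 40704898/383641097 703519283/328835226 414045243/767282194; -980843358/2685487679 414045243/767282194 3503506701/5370975358]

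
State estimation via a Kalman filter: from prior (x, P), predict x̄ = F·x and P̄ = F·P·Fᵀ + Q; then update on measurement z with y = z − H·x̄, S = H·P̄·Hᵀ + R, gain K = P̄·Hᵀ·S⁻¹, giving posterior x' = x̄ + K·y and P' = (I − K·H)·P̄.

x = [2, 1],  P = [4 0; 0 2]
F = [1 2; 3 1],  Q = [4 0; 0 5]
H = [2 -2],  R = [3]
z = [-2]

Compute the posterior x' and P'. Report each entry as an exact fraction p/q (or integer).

x' = [4, 187/37]
P' = [16 16; 16 619/37]

x̄ = F·x = [4, 7]
P̄ = F·P·Fᵀ + Q = [16 16; 16 43]
y = z − H·x̄ = [4]
S = H·P̄·Hᵀ + R = [111]
K = P̄·Hᵀ·S⁻¹ = [0; -18/37]
x' = x̄ + K·y = [4, 187/37]
P' = (I − K·H)·P̄ = [16 16; 16 619/37]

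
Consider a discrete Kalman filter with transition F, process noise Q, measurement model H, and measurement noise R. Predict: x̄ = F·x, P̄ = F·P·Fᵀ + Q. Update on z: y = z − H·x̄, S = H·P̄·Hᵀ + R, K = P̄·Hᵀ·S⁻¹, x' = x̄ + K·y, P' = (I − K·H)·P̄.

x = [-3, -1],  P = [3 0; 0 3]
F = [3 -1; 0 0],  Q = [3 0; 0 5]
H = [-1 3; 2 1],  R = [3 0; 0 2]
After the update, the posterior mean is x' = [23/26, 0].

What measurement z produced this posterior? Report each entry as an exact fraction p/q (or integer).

z = [-1, 2]

x̄ = F·x = [-8, 0]
P̄ = F·P·Fᵀ + Q = [33 0; 0 5]
S = H·P̄·Hᵀ + R = [81 -51; -51 139]
K = P̄·Hᵀ·S⁻¹ = [-11/78 11/26; 10/37 5/37]
x' − x̄ = [231/26, 0] = K·y
y = (KᵀK)⁻¹·Kᵀ·(x' − x̄) = [-9, 18]
z = y + H·x̄ = [-9, 18] + [8, -16] = [-1, 2]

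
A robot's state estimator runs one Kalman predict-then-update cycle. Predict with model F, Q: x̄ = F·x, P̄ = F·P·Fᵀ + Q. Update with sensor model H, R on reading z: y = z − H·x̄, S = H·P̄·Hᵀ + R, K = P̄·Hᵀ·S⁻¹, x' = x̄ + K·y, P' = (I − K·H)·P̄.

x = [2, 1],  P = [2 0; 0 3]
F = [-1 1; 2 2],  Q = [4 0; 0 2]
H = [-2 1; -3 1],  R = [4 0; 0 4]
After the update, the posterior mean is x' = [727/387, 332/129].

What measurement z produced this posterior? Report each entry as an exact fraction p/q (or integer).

x̄ = F·x = [-1, 6]
P̄ = F·P·Fᵀ + Q = [9 2; 2 22]
S = H·P̄·Hᵀ + R = [54 66; 66 95]
K = P̄·Hᵀ·S⁻¹ = [65/387 -49/129; 109/129 -18/43]
x' − x̄ = [1114/387, -442/129] = K·y
y = (KᵀK)⁻¹·Kᵀ·(x' − x̄) = [-10, -12]
z = y + H·x̄ = [-10, -12] + [8, 9] = [-2, -3]

z = [-2, -3]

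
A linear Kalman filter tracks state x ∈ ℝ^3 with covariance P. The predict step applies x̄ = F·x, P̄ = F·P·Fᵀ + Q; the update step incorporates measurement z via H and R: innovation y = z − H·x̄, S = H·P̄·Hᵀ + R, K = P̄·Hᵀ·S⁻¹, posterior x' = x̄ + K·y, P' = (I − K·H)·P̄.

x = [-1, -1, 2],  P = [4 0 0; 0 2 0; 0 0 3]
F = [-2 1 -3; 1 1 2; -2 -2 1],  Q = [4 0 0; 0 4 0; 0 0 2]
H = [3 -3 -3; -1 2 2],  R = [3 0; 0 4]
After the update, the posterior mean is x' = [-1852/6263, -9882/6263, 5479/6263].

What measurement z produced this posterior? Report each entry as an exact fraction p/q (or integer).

z = [1, -2]

x̄ = F·x = [-5, 2, 6]
P̄ = F·P·Fᵀ + Q = [49 -24 3; -24 22 -6; 3 -6 29]
S = H·P̄·Hᵀ + R = [1173 -570; -570 293]
K = P̄·Hᵀ·S⁻¹ = [3220/6263 4319/6263; -1080/6263 -904/6263; 2310/6263 5413/6263]
x' − x̄ = [29463/6263, -22408/6263, -32099/6263] = K·y
y = (KᵀK)⁻¹·Kᵀ·(x' − x̄) = [40, -23]
z = y + H·x̄ = [40, -23] + [-39, 21] = [1, -2]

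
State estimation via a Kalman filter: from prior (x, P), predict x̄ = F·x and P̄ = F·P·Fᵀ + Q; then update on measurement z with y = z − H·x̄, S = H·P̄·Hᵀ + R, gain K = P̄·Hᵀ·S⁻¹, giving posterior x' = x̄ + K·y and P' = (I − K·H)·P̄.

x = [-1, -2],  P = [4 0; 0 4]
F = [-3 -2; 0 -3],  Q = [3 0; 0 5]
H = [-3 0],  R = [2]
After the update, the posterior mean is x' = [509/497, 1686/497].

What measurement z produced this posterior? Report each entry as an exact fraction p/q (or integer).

z = [-3]

x̄ = F·x = [7, 6]
P̄ = F·P·Fᵀ + Q = [55 24; 24 41]
S = H·P̄·Hᵀ + R = [497]
K = P̄·Hᵀ·S⁻¹ = [-165/497; -72/497]
x' − x̄ = [-2970/497, -1296/497] = K·y
y = (KᵀK)⁻¹·Kᵀ·(x' − x̄) = [18]
z = y + H·x̄ = [18] + [-21] = [-3]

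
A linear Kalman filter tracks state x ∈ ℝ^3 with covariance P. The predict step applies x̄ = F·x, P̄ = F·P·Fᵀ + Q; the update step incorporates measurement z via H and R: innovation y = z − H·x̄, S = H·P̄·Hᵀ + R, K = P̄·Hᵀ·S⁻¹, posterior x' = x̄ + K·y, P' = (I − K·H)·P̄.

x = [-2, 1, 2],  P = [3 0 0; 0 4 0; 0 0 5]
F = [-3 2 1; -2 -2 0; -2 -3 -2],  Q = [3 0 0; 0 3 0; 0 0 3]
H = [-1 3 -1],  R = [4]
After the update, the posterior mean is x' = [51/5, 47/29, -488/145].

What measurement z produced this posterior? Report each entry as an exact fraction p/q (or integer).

z = [-2]

x̄ = F·x = [10, 2, -3]
P̄ = F·P·Fᵀ + Q = [51 2 -16; 2 31 36; -16 36 71]
S = H·P̄·Hᵀ + R = [145]
K = P̄·Hᵀ·S⁻¹ = [-1/5; 11/29; 53/145]
x' − x̄ = [1/5, -11/29, -53/145] = K·y
y = (KᵀK)⁻¹·Kᵀ·(x' − x̄) = [-1]
z = y + H·x̄ = [-1] + [-1] = [-2]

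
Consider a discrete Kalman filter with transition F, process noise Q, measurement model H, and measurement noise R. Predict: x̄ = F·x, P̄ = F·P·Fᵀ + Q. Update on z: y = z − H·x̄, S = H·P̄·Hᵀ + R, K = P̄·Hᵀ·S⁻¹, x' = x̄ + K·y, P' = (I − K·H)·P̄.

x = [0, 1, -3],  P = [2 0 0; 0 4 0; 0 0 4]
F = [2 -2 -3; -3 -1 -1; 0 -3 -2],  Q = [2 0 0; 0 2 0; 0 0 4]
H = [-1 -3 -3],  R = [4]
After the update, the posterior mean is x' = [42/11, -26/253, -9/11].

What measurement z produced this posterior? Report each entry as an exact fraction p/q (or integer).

x̄ = F·x = [7, 2, 3]
P̄ = F·P·Fᵀ + Q = [62 8 48; 8 28 20; 48 20 56]
S = H·P̄·Hᵀ + R = [1518]
K = P̄·Hᵀ·S⁻¹ = [-5/33; -76/759; -2/11]
x' − x̄ = [-35/11, -532/253, -42/11] = K·y
y = (KᵀK)⁻¹·Kᵀ·(x' − x̄) = [21]
z = y + H·x̄ = [21] + [-22] = [-1]

z = [-1]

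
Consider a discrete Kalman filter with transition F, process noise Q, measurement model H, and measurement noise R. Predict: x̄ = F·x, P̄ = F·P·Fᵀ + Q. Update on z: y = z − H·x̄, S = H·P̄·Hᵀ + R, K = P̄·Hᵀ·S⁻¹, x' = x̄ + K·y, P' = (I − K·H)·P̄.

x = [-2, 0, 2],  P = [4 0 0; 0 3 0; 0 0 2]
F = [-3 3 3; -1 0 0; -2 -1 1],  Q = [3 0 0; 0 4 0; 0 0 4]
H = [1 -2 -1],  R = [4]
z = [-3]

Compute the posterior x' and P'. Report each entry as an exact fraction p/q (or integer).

x̄ = F·x = [12, 2, 6]
P̄ = F·P·Fᵀ + Q = [84 12 21; 12 8 8; 21 8 25]
y = z − H·x̄ = [-5]
S = H·P̄·Hᵀ + R = [87]
K = P̄·Hᵀ·S⁻¹ = [13/29; -4/29; -20/87]
x' = x̄ + K·y = [283/29, 78/29, 622/87]
P' = (I − K·H)·P̄ = [1929/29 504/29 869/29; 504/29 184/29 152/29; 869/29 152/29 1775/87]

x' = [283/29, 78/29, 622/87]
P' = [1929/29 504/29 869/29; 504/29 184/29 152/29; 869/29 152/29 1775/87]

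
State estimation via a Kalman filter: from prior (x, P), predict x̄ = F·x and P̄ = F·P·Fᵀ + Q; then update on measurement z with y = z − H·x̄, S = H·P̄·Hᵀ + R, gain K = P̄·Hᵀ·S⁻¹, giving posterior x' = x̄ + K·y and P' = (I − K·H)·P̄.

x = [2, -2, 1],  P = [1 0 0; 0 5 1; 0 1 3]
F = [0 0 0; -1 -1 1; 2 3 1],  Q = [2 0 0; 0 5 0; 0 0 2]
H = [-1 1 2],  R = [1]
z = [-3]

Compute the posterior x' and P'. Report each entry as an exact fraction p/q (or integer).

x' = [4/207, 77/69, -47/23]
P' = [410/207 -8/69 24/23; -8/69 260/23 -132/23; 24/23 -132/23 84/23]

x̄ = F·x = [0, 1, -1]
P̄ = F·P·Fᵀ + Q = [2 0 0; 0 12 -12; 0 -12 60]
y = z − H·x̄ = [-2]
S = H·P̄·Hᵀ + R = [207]
K = P̄·Hᵀ·S⁻¹ = [-2/207; -4/69; 12/23]
x' = x̄ + K·y = [4/207, 77/69, -47/23]
P' = (I − K·H)·P̄ = [410/207 -8/69 24/23; -8/69 260/23 -132/23; 24/23 -132/23 84/23]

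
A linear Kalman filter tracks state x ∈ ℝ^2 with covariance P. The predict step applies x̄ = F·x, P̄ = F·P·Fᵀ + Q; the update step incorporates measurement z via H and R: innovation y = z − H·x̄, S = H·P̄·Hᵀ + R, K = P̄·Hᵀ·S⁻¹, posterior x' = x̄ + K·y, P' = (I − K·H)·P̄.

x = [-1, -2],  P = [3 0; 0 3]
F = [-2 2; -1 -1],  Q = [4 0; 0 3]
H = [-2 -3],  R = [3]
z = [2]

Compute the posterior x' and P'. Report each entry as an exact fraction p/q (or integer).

x' = [-4, 57/28]
P' = [12 -54/7; -54/7 1035/196]

x̄ = F·x = [-2, 3]
P̄ = F·P·Fᵀ + Q = [28 0; 0 9]
y = z − H·x̄ = [7]
S = H·P̄·Hᵀ + R = [196]
K = P̄·Hᵀ·S⁻¹ = [-2/7; -27/196]
x' = x̄ + K·y = [-4, 57/28]
P' = (I − K·H)·P̄ = [12 -54/7; -54/7 1035/196]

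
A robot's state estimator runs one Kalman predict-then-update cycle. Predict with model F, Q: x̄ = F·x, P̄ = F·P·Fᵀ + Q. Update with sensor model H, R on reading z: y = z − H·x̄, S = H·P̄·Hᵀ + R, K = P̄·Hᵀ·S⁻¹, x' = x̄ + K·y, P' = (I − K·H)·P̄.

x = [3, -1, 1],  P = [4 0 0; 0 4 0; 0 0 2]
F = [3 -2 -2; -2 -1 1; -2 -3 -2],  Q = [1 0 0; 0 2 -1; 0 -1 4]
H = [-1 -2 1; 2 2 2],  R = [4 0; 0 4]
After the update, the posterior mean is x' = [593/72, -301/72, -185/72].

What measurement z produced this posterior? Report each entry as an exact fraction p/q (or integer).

z = [-2, 3]

x̄ = F·x = [9, -4, -5]
P̄ = F·P·Fᵀ + Q = [61 -20 8; -20 24 23; 8 23 64]
S = H·P̄·Hᵀ + R = [37 -16; -16 688]
K = P̄·Hᵀ·S⁻¹ = [-461/1575 1709/12600; -23/225 137/1800; 124/315 719/2520]
x' − x̄ = [-55/72, -13/72, 175/72] = K·y
y = (KᵀK)⁻¹·Kᵀ·(x' − x̄) = [4, 3]
z = y + H·x̄ = [4, 3] + [-6, 0] = [-2, 3]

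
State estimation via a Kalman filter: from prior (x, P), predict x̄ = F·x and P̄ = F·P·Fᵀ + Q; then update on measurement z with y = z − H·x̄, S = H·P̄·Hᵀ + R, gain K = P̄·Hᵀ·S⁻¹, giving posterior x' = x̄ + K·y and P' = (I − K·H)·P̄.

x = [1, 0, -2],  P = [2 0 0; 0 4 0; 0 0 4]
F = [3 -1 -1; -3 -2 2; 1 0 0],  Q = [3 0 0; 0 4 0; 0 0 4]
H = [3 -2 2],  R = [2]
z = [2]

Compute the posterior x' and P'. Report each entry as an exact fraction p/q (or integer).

x' = [280/839, -827/839, -379/839]
P' = [6106/839 8388/839 -636/839; 8388/839 15030/839 2274/839; -636/839 2274/839 3270/839]

x̄ = F·x = [5, -7, 1]
P̄ = F·P·Fᵀ + Q = [29 -18 6; -18 54 -6; 6 -6 6]
y = z − H·x̄ = [-29]
S = H·P̄·Hᵀ + R = [839]
K = P̄·Hᵀ·S⁻¹ = [135/839; -174/839; 42/839]
x' = x̄ + K·y = [280/839, -827/839, -379/839]
P' = (I − K·H)·P̄ = [6106/839 8388/839 -636/839; 8388/839 15030/839 2274/839; -636/839 2274/839 3270/839]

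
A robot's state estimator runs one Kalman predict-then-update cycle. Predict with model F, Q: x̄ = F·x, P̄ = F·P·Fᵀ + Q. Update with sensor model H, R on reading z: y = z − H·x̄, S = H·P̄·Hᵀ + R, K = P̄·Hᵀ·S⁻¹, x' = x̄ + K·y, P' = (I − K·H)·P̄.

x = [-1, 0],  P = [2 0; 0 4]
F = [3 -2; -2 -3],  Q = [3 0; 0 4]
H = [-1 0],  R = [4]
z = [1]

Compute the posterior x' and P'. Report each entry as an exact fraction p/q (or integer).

x' = [-49/41, 106/41]
P' = [148/41 48/41; 48/41 1824/41]

x̄ = F·x = [-3, 2]
P̄ = F·P·Fᵀ + Q = [37 12; 12 48]
y = z − H·x̄ = [-2]
S = H·P̄·Hᵀ + R = [41]
K = P̄·Hᵀ·S⁻¹ = [-37/41; -12/41]
x' = x̄ + K·y = [-49/41, 106/41]
P' = (I − K·H)·P̄ = [148/41 48/41; 48/41 1824/41]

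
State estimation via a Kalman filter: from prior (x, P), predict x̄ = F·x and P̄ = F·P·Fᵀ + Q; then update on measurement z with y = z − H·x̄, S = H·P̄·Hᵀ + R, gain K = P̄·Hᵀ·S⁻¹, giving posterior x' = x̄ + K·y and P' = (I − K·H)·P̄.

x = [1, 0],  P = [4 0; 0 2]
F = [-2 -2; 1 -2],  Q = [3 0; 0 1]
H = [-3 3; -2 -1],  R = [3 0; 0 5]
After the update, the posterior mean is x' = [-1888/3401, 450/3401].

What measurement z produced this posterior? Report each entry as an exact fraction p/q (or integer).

x̄ = F·x = [-2, 1]
P̄ = F·P·Fᵀ + Q = [27 0; 0 13]
S = H·P̄·Hᵀ + R = [363 123; 123 126]
K = P̄·Hᵀ·S⁻¹ = [-396/3401 -1071/3401; 2171/10203 -3172/10203]
x' − x̄ = [4914/3401, -2951/3401] = K·y
y = (KᵀK)⁻¹·Kᵀ·(x' − x̄) = [-7, -2]
z = y + H·x̄ = [-7, -2] + [9, 3] = [2, 1]

z = [2, 1]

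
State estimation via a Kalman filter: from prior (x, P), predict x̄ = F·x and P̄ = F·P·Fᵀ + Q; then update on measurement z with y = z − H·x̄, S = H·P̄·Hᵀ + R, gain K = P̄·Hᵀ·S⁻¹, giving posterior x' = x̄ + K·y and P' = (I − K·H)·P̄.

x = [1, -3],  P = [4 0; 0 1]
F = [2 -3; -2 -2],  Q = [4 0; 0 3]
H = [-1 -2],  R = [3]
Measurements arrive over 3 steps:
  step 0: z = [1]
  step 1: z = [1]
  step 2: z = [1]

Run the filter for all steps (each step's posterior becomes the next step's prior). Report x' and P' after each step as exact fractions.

step 0: x' = [62/7, -32/7], P' = [785/28 -97/7; -97/7 53/7]
step 1: x' = [7808/799, -4143/799], P' = [97046/799 -46825/799; -46825/799 23147/799]
step 2: x' = [-123911/56617, 38966/56617], P' = [46027997/226468 -11150225/113234; -11150225/113234 2740376/56617]

step 0: x̄ = F·x = [11, 4]
step 0: P̄ = F·P·Fᵀ + Q = [29 -10; -10 23]
step 0: y = z − H·x̄ = [20]
step 0: S = H·P̄·Hᵀ + R = [84]
step 0: K = P̄·Hᵀ·S⁻¹ = [-3/28; -3/7]
step 0: x' = x̄ + K·y = [62/7, -32/7]
step 0: P' = (I − K·H)·P̄ = [785/28 -97/7; -97/7 53/7]
step 1: x̄ = F·x = [220/7, -60/7]
step 1: P̄ = F·P·Fᵀ + Q = [2454/7 -661/7; -661/7 242/7]
step 1: y = z − H·x̄ = [107/7]
step 1: S = H·P̄·Hᵀ + R = [799/7]
step 1: K = P̄·Hᵀ·S⁻¹ = [-1132/799; 177/799]
step 1: x' = x̄ + K·y = [7808/799, -4143/799]
step 1: P' = (I − K·H)·P̄ = [97046/799 -46825/799; -46825/799 23147/799]
step 2: x̄ = F·x = [28045/799, -7330/799]
step 2: P̄ = F·P·Fᵀ + Q = [1161603/799 -342952/799; -342952/799 108569/799]
step 2: y = z − H·x̄ = [14184/799]
step 2: S = H·P̄·Hᵀ + R = [226468/799]
step 2: K = P̄·Hᵀ·S⁻¹ = [-475699/226468; 62907/113234]
step 2: x' = x̄ + K·y = [-123911/56617, 38966/56617]
step 2: P' = (I − K·H)·P̄ = [46027997/226468 -11150225/113234; -11150225/113234 2740376/56617]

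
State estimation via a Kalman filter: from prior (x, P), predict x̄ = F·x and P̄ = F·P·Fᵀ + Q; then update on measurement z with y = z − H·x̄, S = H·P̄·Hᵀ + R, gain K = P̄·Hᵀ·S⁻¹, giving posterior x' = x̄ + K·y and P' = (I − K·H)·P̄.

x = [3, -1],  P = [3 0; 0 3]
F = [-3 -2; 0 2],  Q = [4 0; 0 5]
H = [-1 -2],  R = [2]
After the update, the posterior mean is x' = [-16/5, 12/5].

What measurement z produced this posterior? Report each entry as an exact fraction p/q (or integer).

z = [-2]

x̄ = F·x = [-7, -2]
P̄ = F·P·Fᵀ + Q = [43 -12; -12 17]
S = H·P̄·Hᵀ + R = [65]
K = P̄·Hᵀ·S⁻¹ = [-19/65; -22/65]
x' − x̄ = [19/5, 22/5] = K·y
y = (KᵀK)⁻¹·Kᵀ·(x' − x̄) = [-13]
z = y + H·x̄ = [-13] + [11] = [-2]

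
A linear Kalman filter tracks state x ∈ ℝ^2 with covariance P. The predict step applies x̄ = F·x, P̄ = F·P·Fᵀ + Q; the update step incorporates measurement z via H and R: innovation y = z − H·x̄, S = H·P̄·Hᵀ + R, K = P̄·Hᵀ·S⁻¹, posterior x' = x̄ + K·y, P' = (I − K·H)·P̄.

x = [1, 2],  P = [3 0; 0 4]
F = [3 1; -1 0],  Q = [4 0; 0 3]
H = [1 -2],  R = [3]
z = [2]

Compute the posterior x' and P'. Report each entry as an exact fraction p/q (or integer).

x̄ = F·x = [5, -1]
P̄ = F·P·Fᵀ + Q = [35 -9; -9 6]
y = z − H·x̄ = [-5]
S = H·P̄·Hᵀ + R = [98]
K = P̄·Hᵀ·S⁻¹ = [53/98; -3/14]
x' = x̄ + K·y = [225/98, 1/14]
P' = (I − K·H)·P̄ = [621/98 33/14; 33/14 3/2]

x' = [225/98, 1/14]
P' = [621/98 33/14; 33/14 3/2]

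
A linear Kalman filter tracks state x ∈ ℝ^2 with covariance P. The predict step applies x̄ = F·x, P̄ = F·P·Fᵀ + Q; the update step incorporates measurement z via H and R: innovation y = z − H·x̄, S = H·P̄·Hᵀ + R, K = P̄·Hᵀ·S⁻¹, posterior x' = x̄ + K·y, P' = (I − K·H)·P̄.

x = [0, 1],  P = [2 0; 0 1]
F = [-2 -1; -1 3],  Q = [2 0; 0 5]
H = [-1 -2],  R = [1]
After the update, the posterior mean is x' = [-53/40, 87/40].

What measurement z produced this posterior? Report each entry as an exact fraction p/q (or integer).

z = [-3]

x̄ = F·x = [-1, 3]
P̄ = F·P·Fᵀ + Q = [11 1; 1 16]
S = H·P̄·Hᵀ + R = [80]
K = P̄·Hᵀ·S⁻¹ = [-13/80; -33/80]
x' − x̄ = [-13/40, -33/40] = K·y
y = (KᵀK)⁻¹·Kᵀ·(x' − x̄) = [2]
z = y + H·x̄ = [2] + [-5] = [-3]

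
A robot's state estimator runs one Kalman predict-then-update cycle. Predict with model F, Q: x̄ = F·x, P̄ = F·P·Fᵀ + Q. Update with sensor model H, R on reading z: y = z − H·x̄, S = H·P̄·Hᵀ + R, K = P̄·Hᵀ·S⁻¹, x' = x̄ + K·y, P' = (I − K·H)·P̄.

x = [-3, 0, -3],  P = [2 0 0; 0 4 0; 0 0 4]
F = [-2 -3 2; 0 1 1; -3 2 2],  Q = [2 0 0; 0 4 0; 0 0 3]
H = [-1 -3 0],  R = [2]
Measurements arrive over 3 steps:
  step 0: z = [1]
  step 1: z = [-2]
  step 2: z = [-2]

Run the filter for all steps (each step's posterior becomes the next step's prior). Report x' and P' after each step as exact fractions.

step 0: x' = [100/37, -47/37, 215/37], P' = [1669/37 -548/37 -502/37; -548/37 188/37 176/37; -502/37 176/37 1285/37]
step 1: x' = [56443/50321, 15267/50321, -738054/50321], P' = [537030/50321 -165210/50321 1359282/50321; -165210/50321 61636/50321 -428858/50321; 1359282/50321 -428858/50321 11925188/50321]
step 2: x' = [-141454237/68776255, 92351616/68776255, -403096026/68776255], P' = [634488066/68776255 -193510638/68776255 688957038/68776255; -193510638/68776255 73786439/68776255 -214149019/68776255; 688957038/68776255 -214149019/68776255 5083492414/68776255]

step 0: x̄ = F·x = [0, -3, 3]
step 0: P̄ = F·P·Fᵀ + Q = [62 -4 4; -4 12 16; 4 16 53]
step 0: y = z − H·x̄ = [-8]
step 0: S = H·P̄·Hᵀ + R = [148]
step 0: K = P̄·Hᵀ·S⁻¹ = [-25/74; -8/37; -13/37]
step 0: x' = x̄ + K·y = [100/37, -47/37, 215/37]
step 0: P' = (I − K·H)·P̄ = [1669/37 -548/37 -502/37; -548/37 188/37 176/37; -502/37 176/37 1285/37]
step 1: x̄ = F·x = [371/37, 168/37, 36/37]
step 1: P̄ = F·P·Fᵀ + Q = [8910/37 3930/37 15954/37; 3930/37 1973/37 6800/37; 15954/37 6800/37 35032/37]
step 1: y = z − H·x̄ = [801/37]
step 1: S = H·P̄·Hᵀ + R = [50321/37]
step 1: K = P̄·Hᵀ·S⁻¹ = [-20700/50321; -9849/50321; -36354/50321]
step 1: x' = x̄ + K·y = [56443/50321, 15267/50321, -738054/50321]
step 1: P' = (I − K·H)·P̄ = [537030/50321 -165210/50321 1359282/50321; -165210/50321 61636/50321 -428858/50321; 1359282/50321 -428858/50321 11925188/50321]
step 2: x̄ = F·x = [-1634795/50321, -722787/50321, -1614903/50321]
step 2: P̄ = F·P·Fᵀ + Q = [42793758/50321 21706182/50321 36991962/50321; 21706182/50321 11330392/50321 18676000/50321; 36991962/50321 18676000/50321 35171801/50321]
step 2: y = z − H·x̄ = [-3903798/50321]
step 2: S = H·P̄·Hᵀ + R = [275105020/50321]
step 2: K = P̄·Hᵀ·S⁻¹ = [-26978076/68776255; -27848679/137552510; -46509981/137552510]
step 2: x' = x̄ + K·y = [-141454237/68776255, 92351616/68776255, -403096026/68776255]
step 2: P' = (I − K·H)·P̄ = [634488066/68776255 -193510638/68776255 688957038/68776255; -193510638/68776255 73786439/68776255 -214149019/68776255; 688957038/68776255 -214149019/68776255 5083492414/68776255]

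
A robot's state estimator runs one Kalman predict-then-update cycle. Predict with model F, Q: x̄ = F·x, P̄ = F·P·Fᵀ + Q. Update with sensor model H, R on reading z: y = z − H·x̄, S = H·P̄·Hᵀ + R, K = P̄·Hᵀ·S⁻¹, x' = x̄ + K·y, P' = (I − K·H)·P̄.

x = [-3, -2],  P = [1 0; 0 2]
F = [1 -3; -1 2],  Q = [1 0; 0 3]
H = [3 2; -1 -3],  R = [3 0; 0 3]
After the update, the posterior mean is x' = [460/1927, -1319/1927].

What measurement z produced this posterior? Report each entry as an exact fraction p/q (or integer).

z = [-1, 2]

x̄ = F·x = [3, -1]
P̄ = F·P·Fᵀ + Q = [20 -13; -13 12]
S = H·P̄·Hᵀ + R = [75 11; 11 53]
K = P̄·Hᵀ·S⁻¹ = [1593/3854 1051/3854; -271/1927 -780/1927]
x' − x̄ = [-5321/1927, 608/1927] = K·y
y = (KᵀK)⁻¹·Kᵀ·(x' − x̄) = [-8, 2]
z = y + H·x̄ = [-8, 2] + [7, 0] = [-1, 2]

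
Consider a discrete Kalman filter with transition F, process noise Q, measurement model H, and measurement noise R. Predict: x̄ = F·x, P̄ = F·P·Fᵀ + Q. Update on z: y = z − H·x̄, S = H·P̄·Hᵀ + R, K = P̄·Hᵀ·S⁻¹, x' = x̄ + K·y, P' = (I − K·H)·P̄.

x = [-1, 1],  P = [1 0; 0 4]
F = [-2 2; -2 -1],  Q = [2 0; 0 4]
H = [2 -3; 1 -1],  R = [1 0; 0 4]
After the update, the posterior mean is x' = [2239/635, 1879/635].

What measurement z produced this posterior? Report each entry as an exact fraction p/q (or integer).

x̄ = F·x = [4, 1]
P̄ = F·P·Fᵀ + Q = [22 -4; -4 12]
S = H·P̄·Hᵀ + R = [245 100; 100 46]
K = P̄·Hᵀ·S⁻¹ = [-12/635 77/127; -212/635 48/127]
x' − x̄ = [-301/635, 1244/635] = K·y
y = (KᵀK)⁻¹·Kᵀ·(x' − x̄) = [-7, -1]
z = y + H·x̄ = [-7, -1] + [5, 3] = [-2, 2]

z = [-2, 2]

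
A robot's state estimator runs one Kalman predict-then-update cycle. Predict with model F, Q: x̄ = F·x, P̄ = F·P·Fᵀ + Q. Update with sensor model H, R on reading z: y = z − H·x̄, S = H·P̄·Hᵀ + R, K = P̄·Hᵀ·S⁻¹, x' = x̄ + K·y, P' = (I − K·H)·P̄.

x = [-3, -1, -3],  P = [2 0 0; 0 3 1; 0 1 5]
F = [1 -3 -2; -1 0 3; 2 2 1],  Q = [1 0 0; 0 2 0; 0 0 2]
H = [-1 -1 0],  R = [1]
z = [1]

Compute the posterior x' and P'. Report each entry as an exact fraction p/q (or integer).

x' = [53/10, -94/15, -158/15]
P' = [473/10 -233/5 -106/5; -233/5 703/15 311/15; -106/5 311/15 367/15]

x̄ = F·x = [6, -6, -11]
P̄ = F·P·Fᵀ + Q = [62 -41 -31; -41 49 17; -31 17 31]
y = z − H·x̄ = [1]
S = H·P̄·Hᵀ + R = [30]
K = P̄·Hᵀ·S⁻¹ = [-7/10; -4/15; 7/15]
x' = x̄ + K·y = [53/10, -94/15, -158/15]
P' = (I − K·H)·P̄ = [473/10 -233/5 -106/5; -233/5 703/15 311/15; -106/5 311/15 367/15]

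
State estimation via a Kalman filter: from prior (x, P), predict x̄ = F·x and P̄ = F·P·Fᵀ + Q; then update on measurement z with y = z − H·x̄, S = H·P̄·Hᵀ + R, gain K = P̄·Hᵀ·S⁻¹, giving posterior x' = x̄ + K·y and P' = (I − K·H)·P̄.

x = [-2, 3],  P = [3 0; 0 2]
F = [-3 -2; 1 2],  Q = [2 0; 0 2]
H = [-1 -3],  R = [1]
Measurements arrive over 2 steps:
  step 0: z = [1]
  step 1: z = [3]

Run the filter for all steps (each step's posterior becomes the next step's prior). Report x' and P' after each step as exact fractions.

step 0: x' = [182/53, -74/53], P' = [1765/53 -593/53; -593/53 205/53]
step 1: x' = [-18560/4393, 76/191], P' = [215687/4393 -3045/191; -3045/191 1009/191]

step 0: x̄ = F·x = [0, 4]
step 0: P̄ = F·P·Fᵀ + Q = [37 -17; -17 13]
step 0: y = z − H·x̄ = [13]
step 0: S = H·P̄·Hᵀ + R = [53]
step 0: K = P̄·Hᵀ·S⁻¹ = [14/53; -22/53]
step 0: x' = x̄ + K·y = [182/53, -74/53]
step 0: P' = (I − K·H)·P̄ = [1765/53 -593/53; -593/53 205/53]
step 1: x̄ = F·x = [-398/53, 34/53]
step 1: P̄ = F·P·Fᵀ + Q = [9695/53 -1371/53; -1371/53 319/53]
step 1: y = z − H·x̄ = [-137/53]
step 1: S = H·P̄·Hᵀ + R = [4393/53]
step 1: K = P̄·Hᵀ·S⁻¹ = [-5582/4393; 18/191]
step 1: x' = x̄ + K·y = [-18560/4393, 76/191]
step 1: P' = (I − K·H)·P̄ = [215687/4393 -3045/191; -3045/191 1009/191]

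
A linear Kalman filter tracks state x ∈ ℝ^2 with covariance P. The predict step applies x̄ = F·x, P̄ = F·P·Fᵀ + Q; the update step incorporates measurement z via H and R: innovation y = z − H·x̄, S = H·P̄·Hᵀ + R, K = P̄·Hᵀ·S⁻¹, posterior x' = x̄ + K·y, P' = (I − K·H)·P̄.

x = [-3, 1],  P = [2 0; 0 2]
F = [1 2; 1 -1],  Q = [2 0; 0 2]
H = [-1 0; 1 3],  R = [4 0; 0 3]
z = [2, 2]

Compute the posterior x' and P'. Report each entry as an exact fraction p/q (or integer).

x' = [-97/73, 121/146]
P' = [216/73 -70/73; -70/73 137/219]

x̄ = F·x = [-1, -4]
P̄ = F·P·Fᵀ + Q = [12 -2; -2 6]
y = z − H·x̄ = [1, 15]
S = H·P̄·Hᵀ + R = [16 -6; -6 57]
K = P̄·Hᵀ·S⁻¹ = [-54/73 2/73; 35/146 67/219]
x' = x̄ + K·y = [-97/73, 121/146]
P' = (I − K·H)·P̄ = [216/73 -70/73; -70/73 137/219]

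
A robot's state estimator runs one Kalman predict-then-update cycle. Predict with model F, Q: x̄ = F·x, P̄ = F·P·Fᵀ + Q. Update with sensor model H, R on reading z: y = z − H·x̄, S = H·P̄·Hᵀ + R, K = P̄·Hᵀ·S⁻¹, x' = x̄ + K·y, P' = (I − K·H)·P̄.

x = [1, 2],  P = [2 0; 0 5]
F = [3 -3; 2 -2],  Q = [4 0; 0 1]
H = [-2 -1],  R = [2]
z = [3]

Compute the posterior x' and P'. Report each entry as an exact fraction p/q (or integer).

x̄ = F·x = [-3, -2]
P̄ = F·P·Fᵀ + Q = [67 42; 42 29]
y = z − H·x̄ = [-5]
S = H·P̄·Hᵀ + R = [467]
K = P̄·Hᵀ·S⁻¹ = [-176/467; -113/467]
x' = x̄ + K·y = [-521/467, -369/467]
P' = (I − K·H)·P̄ = [313/467 -274/467; -274/467 774/467]

x' = [-521/467, -369/467]
P' = [313/467 -274/467; -274/467 774/467]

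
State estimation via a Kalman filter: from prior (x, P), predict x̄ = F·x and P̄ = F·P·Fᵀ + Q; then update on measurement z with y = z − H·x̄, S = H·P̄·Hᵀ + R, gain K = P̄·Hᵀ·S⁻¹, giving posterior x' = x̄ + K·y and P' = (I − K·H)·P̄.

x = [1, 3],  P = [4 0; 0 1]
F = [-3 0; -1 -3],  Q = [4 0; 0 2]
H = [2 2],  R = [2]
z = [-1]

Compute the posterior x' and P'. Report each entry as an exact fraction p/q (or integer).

x̄ = F·x = [-3, -10]
P̄ = F·P·Fᵀ + Q = [40 12; 12 15]
y = z − H·x̄ = [25]
S = H·P̄·Hᵀ + R = [318]
K = P̄·Hᵀ·S⁻¹ = [52/159; 9/53]
x' = x̄ + K·y = [823/159, -305/53]
P' = (I − K·H)·P̄ = [952/159 -300/53; -300/53 309/53]

x' = [823/159, -305/53]
P' = [952/159 -300/53; -300/53 309/53]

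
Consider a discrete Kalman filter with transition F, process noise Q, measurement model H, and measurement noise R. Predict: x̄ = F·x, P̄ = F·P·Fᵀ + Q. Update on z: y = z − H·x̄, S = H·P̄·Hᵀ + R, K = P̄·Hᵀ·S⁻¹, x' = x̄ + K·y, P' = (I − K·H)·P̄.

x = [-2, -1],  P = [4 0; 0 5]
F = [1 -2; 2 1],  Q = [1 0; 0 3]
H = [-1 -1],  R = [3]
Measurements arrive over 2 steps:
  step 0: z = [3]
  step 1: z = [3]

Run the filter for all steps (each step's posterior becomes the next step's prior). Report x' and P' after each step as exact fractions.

step 0: x' = [23/24, -49/12], P' = [671/48 -301/24; -301/24 167/12]
step 1: x' = [21434/10655, -10393/2131], P' = [80438/10655 -11521/2131; -11521/2131 13261/2131]

step 0: x̄ = F·x = [0, -5]
step 0: P̄ = F·P·Fᵀ + Q = [25 -2; -2 24]
step 0: y = z − H·x̄ = [-2]
step 0: S = H·P̄·Hᵀ + R = [48]
step 0: K = P̄·Hᵀ·S⁻¹ = [-23/48; -11/24]
step 0: x' = x̄ + K·y = [23/24, -49/12]
step 0: P' = (I − K·H)·P̄ = [671/48 -301/24; -301/24 167/12]
step 1: x̄ = F·x = [73/8, -13/6]
step 1: P̄ = F·P·Fᵀ + Q = [1933/16 151/4; 151/4 68/3]
step 1: y = z − H·x̄ = [239/24]
step 1: S = H·P̄·Hᵀ + R = [10655/48]
step 1: K = P̄·Hᵀ·S⁻¹ = [-7611/10655; -580/2131]
step 1: x' = x̄ + K·y = [21434/10655, -10393/2131]
step 1: P' = (I − K·H)·P̄ = [80438/10655 -11521/2131; -11521/2131 13261/2131]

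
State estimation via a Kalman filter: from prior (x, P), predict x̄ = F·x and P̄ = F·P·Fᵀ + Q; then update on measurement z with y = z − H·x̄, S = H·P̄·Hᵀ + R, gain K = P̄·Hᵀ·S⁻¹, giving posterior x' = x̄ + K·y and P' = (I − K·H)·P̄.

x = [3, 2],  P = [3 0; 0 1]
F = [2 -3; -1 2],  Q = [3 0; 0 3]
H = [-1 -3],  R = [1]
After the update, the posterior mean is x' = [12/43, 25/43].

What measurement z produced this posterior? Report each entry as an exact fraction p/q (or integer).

x̄ = F·x = [0, 1]
P̄ = F·P·Fᵀ + Q = [24 -12; -12 10]
S = H·P̄·Hᵀ + R = [43]
K = P̄·Hᵀ·S⁻¹ = [12/43; -18/43]
x' − x̄ = [12/43, -18/43] = K·y
y = (KᵀK)⁻¹·Kᵀ·(x' − x̄) = [1]
z = y + H·x̄ = [1] + [-3] = [-2]

z = [-2]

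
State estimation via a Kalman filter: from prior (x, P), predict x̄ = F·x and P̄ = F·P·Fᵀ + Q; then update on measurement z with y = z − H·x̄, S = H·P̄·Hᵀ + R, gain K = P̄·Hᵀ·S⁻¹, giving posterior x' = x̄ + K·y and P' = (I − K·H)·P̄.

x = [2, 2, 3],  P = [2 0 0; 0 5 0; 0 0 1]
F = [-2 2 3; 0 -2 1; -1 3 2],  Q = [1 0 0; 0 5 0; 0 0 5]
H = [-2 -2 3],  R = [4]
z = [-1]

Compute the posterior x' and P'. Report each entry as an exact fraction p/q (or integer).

x' = [1593/242, 523/242, 670/121]
P' = [3077/121 -68/121 2032/121; -68/121 545/121 284/121; 2032/121 284/121 1592/121]

x̄ = F·x = [9, -1, 10]
P̄ = F·P·Fᵀ + Q = [38 -17 40; -17 26 -28; 40 -28 56]
y = z − H·x̄ = [-15]
S = H·P̄·Hᵀ + R = [484]
K = P̄·Hᵀ·S⁻¹ = [39/242; -51/242; 36/121]
x' = x̄ + K·y = [1593/242, 523/242, 670/121]
P' = (I − K·H)·P̄ = [3077/121 -68/121 2032/121; -68/121 545/121 284/121; 2032/121 284/121 1592/121]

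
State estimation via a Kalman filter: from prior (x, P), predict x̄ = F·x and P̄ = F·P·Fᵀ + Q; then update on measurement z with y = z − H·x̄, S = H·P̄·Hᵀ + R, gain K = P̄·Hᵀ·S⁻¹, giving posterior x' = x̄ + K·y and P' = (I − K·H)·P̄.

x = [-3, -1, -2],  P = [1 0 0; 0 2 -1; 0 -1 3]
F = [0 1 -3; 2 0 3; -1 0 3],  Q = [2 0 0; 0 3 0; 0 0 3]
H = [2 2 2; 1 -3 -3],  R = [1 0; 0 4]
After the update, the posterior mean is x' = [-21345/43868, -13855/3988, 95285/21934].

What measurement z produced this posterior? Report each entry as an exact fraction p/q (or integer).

x̄ = F·x = [5, -12, -3]
P̄ = F·P·Fᵀ + Q = [37 -30 -30; -30 34 25; -30 25 31]
S = H·P̄·Hᵀ + R = [129 -376; -376 1436]
K = P̄·Hᵀ·S⁻¹ = [3884/10967 10697/43868; 124/997 -445/3988; 56/10967 -2995/21934]
x' − x̄ = [-240685/43868, 34001/3988, 161087/21934] = K·y
y = (KᵀK)⁻¹·Kᵀ·(x' − x̄) = [21, -53]
z = y + H·x̄ = [21, -53] + [-20, 50] = [1, -3]

z = [1, -3]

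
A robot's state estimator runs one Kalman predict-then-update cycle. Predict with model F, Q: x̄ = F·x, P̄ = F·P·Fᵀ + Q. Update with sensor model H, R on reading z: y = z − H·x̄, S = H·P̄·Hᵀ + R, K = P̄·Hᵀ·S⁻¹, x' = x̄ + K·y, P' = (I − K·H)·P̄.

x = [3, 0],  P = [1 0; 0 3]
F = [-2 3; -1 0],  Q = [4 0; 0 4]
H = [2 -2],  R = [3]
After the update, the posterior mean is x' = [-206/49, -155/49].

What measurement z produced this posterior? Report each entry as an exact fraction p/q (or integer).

x̄ = F·x = [-6, -3]
P̄ = F·P·Fᵀ + Q = [35 2; 2 5]
S = H·P̄·Hᵀ + R = [147]
K = P̄·Hᵀ·S⁻¹ = [22/49; -2/49]
x' − x̄ = [88/49, -8/49] = K·y
y = (KᵀK)⁻¹·Kᵀ·(x' − x̄) = [4]
z = y + H·x̄ = [4] + [-6] = [-2]

z = [-2]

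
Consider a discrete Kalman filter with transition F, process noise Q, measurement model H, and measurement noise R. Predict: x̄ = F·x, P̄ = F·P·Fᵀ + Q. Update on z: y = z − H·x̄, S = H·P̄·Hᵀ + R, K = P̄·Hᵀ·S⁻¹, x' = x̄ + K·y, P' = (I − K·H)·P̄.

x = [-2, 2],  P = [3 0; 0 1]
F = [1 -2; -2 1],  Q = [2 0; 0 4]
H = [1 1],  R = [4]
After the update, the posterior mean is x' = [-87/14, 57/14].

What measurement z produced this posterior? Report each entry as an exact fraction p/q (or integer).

x̄ = F·x = [-6, 6]
P̄ = F·P·Fᵀ + Q = [9 -8; -8 17]
S = H·P̄·Hᵀ + R = [14]
K = P̄·Hᵀ·S⁻¹ = [1/14; 9/14]
x' − x̄ = [-3/14, -27/14] = K·y
y = (KᵀK)⁻¹·Kᵀ·(x' − x̄) = [-3]
z = y + H·x̄ = [-3] + [0] = [-3]

z = [-3]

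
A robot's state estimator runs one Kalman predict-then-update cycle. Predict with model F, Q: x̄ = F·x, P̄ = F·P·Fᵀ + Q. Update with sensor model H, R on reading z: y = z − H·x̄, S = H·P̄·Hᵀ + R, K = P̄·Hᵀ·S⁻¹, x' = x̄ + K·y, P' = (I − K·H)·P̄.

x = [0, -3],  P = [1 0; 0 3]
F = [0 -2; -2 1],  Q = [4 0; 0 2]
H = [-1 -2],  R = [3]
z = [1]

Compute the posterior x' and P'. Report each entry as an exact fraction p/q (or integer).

x' = [182/31, -105/31]
P' = [480/31 -234/31; -234/31 135/31]

x̄ = F·x = [6, -3]
P̄ = F·P·Fᵀ + Q = [16 -6; -6 9]
y = z − H·x̄ = [1]
S = H·P̄·Hᵀ + R = [31]
K = P̄·Hᵀ·S⁻¹ = [-4/31; -12/31]
x' = x̄ + K·y = [182/31, -105/31]
P' = (I − K·H)·P̄ = [480/31 -234/31; -234/31 135/31]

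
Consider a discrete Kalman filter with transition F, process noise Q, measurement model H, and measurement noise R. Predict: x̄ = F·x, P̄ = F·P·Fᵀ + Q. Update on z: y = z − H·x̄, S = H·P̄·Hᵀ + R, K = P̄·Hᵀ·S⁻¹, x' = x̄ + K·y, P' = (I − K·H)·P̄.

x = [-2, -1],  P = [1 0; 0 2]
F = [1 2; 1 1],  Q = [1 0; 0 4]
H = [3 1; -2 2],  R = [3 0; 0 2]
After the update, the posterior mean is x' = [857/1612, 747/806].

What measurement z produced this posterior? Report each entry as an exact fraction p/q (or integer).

x̄ = F·x = [-4, -3]
P̄ = F·P·Fᵀ + Q = [10 5; 5 7]
S = H·P̄·Hᵀ + R = [130 -26; -26 30]
K = P̄·Hᵀ·S⁻¹ = [395/1612 -15/124; 191/806 21/62]
x' − x̄ = [7305/1612, 3165/806] = K·y
y = (KᵀK)⁻¹·Kᵀ·(x' − x̄) = [18, -1]
z = y + H·x̄ = [18, -1] + [-15, 2] = [3, 1]

z = [3, 1]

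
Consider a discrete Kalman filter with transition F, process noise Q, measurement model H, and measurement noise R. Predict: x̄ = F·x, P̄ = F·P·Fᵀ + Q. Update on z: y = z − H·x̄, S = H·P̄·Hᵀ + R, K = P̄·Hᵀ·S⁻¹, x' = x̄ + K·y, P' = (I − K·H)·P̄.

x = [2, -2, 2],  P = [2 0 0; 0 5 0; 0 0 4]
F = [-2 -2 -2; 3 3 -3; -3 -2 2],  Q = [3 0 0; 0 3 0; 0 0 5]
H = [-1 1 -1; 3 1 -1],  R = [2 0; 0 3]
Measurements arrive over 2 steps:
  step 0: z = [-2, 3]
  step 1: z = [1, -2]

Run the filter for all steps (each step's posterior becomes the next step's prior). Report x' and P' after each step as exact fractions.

step 0: x' = [129380/106589, -179478/106589, -96834/106589], P' = [66177/213178 -10338/106589 19065/213178; -10338/106589 331854/106589 252528/106589; 19065/213178 252528/106589 624993/213178]
step 1: x' = [-5012584994/6770107531, -2418476094/6770107531, -4741445353/6770107531], P' = [2097474831/6770107531 -658326582/6770107531 568433727/6770107531; -658326582/6770107531 17789813229/6770107531 13126233567/6770107531; 568433727/6770107531 13126233567/6770107531 17069874090/6770107531]

step 0: x̄ = F·x = [-4, -6, 2]
step 0: P̄ = F·P·Fᵀ + Q = [47 -18 16; -18 102 -72; 16 -72 59]
step 0: y = z − H·x̄ = [2, 23]
step 0: S = H·P̄·Hᵀ + R = [422 96; 96 527]
step 0: K = P̄·Hᵀ·S⁻¹ = [-52959/213178 26465/106589; 44832/106589 16104/106589; -69501/213178 -10457/106589]
step 0: x' = x̄ + K·y = [129380/106589, -179478/106589, -96834/106589]
step 0: P' = (I − K·H)·P̄ = [66177/213178 -10338/106589 19065/213178; -10338/106589 331854/106589 252528/106589; 19065/213178 252528/106589 624993/213178]
step 1: x̄ = F·x = [293864/106589, 140208/106589, -31836/15227]
step 1: P̄ = F·P·Fᵀ + Q = [5043303/106589 -190620/106589 27378/15227; -190620/106589 1513545/106589 -119358/15227; 27378/15227 -119358/15227 328421/30454]
step 1: y = z − H·x̄ = [37393/106589, -1457830/106589]
step 1: S = H·P̄·Hᵀ + R = [20710087/213178 -23120821/213178; -23120821/213178 95499857/213178]
step 1: K = P̄·Hᵀ·S⁻¹ = [-1662117570/6770107531 1688554728/6770107531; 2660953122/6770107531 896199972/6770107531; -2256037125/6770107531 -746113114/6770107531]
step 1: x' = x̄ + K·y = [-5012584994/6770107531, -2418476094/6770107531, -4741445353/6770107531]
step 1: P' = (I − K·H)·P̄ = [2097474831/6770107531 -658326582/6770107531 568433727/6770107531; -658326582/6770107531 17789813229/6770107531 13126233567/6770107531; 568433727/6770107531 13126233567/6770107531 17069874090/6770107531]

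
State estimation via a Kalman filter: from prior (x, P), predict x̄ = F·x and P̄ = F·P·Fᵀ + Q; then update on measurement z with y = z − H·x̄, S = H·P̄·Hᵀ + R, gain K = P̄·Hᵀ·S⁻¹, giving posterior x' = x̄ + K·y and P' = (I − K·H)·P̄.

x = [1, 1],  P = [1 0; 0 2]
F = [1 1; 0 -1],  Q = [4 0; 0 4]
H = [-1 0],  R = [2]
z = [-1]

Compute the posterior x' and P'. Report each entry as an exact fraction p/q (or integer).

x̄ = F·x = [2, -1]
P̄ = F·P·Fᵀ + Q = [7 -2; -2 6]
y = z − H·x̄ = [1]
S = H·P̄·Hᵀ + R = [9]
K = P̄·Hᵀ·S⁻¹ = [-7/9; 2/9]
x' = x̄ + K·y = [11/9, -7/9]
P' = (I − K·H)·P̄ = [14/9 -4/9; -4/9 50/9]

x' = [11/9, -7/9]
P' = [14/9 -4/9; -4/9 50/9]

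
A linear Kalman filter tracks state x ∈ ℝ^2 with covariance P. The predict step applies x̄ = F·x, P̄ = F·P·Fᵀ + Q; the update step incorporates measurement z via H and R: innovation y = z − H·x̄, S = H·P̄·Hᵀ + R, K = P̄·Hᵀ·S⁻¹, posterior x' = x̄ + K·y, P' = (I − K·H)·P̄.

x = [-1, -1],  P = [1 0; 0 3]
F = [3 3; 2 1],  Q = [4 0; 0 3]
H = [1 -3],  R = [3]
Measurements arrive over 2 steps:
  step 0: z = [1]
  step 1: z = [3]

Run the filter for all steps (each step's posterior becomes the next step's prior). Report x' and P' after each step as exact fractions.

step 0: x' = [-248/43, -99/43], P' = [1695/43 570/43; 570/43 205/43]
step 1: x' = [-115614/16717, -55870/16717], P' = [1202025/16717 420888/16717; 420888/16717 152563/16717]

step 0: x̄ = F·x = [-6, -3]
step 0: P̄ = F·P·Fᵀ + Q = [40 15; 15 10]
step 0: y = z − H·x̄ = [-2]
step 0: S = H·P̄·Hᵀ + R = [43]
step 0: K = P̄·Hᵀ·S⁻¹ = [-5/43; -15/43]
step 0: x' = x̄ + K·y = [-248/43, -99/43]
step 0: P' = (I − K·H)·P̄ = [1695/43 570/43; 570/43 205/43]
step 1: x̄ = F·x = [-1041/43, -595/43]
step 1: P̄ = F·P·Fᵀ + Q = [27532/43 15915/43; 15915/43 9394/43]
step 1: y = z − H·x̄ = [-615/43]
step 1: S = H·P̄·Hᵀ + R = [16717/43]
step 1: K = P̄·Hᵀ·S⁻¹ = [-20213/16717; -12267/16717]
step 1: x' = x̄ + K·y = [-115614/16717, -55870/16717]
step 1: P' = (I − K·H)·P̄ = [1202025/16717 420888/16717; 420888/16717 152563/16717]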